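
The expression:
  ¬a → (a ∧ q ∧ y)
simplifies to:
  a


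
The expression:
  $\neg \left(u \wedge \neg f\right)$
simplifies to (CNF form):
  $f \vee \neg u$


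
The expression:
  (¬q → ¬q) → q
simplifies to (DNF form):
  q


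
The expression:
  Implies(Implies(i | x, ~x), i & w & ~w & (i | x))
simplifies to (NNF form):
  x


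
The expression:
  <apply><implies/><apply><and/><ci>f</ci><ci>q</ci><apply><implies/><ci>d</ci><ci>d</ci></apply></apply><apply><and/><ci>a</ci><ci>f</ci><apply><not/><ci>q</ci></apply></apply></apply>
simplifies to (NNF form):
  <apply><or/><apply><not/><ci>f</ci></apply><apply><not/><ci>q</ci></apply></apply>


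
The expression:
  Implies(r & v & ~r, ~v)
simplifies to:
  True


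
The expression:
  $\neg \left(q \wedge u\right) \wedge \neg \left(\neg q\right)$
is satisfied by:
  {q: True, u: False}


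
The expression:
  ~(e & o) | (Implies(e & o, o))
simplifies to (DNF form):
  True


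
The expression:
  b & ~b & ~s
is never true.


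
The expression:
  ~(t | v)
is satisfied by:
  {v: False, t: False}


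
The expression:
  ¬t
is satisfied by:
  {t: False}


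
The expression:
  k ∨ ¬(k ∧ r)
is always true.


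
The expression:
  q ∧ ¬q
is never true.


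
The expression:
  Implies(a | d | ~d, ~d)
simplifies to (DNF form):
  ~d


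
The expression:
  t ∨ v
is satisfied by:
  {t: True, v: True}
  {t: True, v: False}
  {v: True, t: False}


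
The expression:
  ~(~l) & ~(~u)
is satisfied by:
  {u: True, l: True}


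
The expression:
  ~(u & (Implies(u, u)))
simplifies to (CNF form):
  ~u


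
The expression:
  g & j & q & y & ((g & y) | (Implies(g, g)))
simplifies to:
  g & j & q & y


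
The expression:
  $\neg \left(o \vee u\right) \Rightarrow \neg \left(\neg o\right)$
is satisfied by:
  {o: True, u: True}
  {o: True, u: False}
  {u: True, o: False}


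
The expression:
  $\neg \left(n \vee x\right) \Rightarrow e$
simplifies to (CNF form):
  $e \vee n \vee x$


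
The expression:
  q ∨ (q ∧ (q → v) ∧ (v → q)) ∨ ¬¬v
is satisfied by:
  {q: True, v: True}
  {q: True, v: False}
  {v: True, q: False}


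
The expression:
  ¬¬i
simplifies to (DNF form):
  i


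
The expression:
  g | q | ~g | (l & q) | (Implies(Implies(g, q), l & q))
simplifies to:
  True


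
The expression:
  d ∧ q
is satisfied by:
  {d: True, q: True}


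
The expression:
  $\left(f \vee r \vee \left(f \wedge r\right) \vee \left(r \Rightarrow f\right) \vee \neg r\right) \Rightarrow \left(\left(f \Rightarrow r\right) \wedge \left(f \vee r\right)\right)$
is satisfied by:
  {r: True}


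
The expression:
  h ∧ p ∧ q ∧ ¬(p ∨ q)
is never true.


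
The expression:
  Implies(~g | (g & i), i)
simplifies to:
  g | i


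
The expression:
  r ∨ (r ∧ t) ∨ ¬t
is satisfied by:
  {r: True, t: False}
  {t: False, r: False}
  {t: True, r: True}


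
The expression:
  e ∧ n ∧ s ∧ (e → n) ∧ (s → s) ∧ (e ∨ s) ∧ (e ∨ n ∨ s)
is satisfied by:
  {e: True, s: True, n: True}


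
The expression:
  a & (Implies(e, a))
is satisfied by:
  {a: True}


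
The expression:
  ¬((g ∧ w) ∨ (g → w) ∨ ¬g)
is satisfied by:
  {g: True, w: False}


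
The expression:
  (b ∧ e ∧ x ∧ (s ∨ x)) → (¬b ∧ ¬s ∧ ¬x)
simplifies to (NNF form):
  ¬b ∨ ¬e ∨ ¬x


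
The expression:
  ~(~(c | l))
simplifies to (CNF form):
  c | l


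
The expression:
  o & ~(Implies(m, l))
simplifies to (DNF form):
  m & o & ~l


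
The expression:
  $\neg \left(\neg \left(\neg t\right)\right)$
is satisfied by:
  {t: False}


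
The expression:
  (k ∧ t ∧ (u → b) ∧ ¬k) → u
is always true.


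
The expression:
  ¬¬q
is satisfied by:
  {q: True}


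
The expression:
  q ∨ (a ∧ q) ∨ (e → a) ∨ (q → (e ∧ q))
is always true.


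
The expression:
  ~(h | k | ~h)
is never true.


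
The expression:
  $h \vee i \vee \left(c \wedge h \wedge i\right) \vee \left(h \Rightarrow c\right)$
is always true.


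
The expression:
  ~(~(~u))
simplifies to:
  ~u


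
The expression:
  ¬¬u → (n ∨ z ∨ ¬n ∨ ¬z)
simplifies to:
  True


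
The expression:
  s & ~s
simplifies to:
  False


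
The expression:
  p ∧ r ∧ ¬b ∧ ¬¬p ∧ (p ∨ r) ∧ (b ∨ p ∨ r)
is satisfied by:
  {r: True, p: True, b: False}


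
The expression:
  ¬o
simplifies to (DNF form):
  ¬o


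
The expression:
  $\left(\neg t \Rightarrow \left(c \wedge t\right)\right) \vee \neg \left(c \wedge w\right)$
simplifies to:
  $t \vee \neg c \vee \neg w$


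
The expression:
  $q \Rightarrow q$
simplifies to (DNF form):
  $\text{True}$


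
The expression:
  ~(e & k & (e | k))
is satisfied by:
  {k: False, e: False}
  {e: True, k: False}
  {k: True, e: False}


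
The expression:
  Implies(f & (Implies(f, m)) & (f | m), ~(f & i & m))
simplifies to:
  ~f | ~i | ~m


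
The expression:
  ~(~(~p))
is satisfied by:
  {p: False}


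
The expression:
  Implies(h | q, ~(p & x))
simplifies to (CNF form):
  (~h | ~p | ~x) & (~p | ~q | ~x)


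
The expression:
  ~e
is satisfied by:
  {e: False}


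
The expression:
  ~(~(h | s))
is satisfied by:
  {s: True, h: True}
  {s: True, h: False}
  {h: True, s: False}


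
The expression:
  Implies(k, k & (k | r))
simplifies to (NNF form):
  True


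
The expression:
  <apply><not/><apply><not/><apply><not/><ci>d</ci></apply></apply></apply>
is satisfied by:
  {d: False}


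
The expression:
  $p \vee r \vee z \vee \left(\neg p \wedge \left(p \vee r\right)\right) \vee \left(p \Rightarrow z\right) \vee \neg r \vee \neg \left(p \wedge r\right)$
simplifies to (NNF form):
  $\text{True}$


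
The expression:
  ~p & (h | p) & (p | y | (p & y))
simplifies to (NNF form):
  h & y & ~p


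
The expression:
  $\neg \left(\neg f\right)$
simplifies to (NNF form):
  $f$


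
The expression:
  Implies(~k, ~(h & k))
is always true.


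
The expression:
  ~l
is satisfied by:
  {l: False}


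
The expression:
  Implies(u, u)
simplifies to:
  True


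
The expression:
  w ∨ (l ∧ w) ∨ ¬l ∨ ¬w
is always true.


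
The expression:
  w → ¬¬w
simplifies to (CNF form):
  True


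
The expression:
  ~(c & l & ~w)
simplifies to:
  w | ~c | ~l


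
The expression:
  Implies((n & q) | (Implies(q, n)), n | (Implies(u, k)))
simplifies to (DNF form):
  k | n | q | ~u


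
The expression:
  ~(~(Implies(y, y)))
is always true.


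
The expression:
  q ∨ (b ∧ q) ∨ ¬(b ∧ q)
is always true.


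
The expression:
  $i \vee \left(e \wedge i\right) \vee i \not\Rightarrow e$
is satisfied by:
  {i: True}


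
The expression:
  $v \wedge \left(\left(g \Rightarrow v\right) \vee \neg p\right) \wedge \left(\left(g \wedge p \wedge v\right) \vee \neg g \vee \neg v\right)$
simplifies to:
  $v \wedge \left(p \vee \neg g\right)$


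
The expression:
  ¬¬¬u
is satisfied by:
  {u: False}


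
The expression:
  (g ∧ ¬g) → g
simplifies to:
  True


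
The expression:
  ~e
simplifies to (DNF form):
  ~e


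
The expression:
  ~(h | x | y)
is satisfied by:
  {x: False, y: False, h: False}


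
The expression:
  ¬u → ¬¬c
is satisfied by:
  {c: True, u: True}
  {c: True, u: False}
  {u: True, c: False}


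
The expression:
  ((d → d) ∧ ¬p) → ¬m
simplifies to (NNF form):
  p ∨ ¬m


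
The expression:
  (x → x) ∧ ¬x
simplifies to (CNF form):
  ¬x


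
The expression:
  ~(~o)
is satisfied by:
  {o: True}


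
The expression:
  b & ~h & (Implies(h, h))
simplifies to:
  b & ~h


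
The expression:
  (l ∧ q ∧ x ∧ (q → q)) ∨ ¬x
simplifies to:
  (l ∧ q) ∨ ¬x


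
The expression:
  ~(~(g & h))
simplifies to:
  g & h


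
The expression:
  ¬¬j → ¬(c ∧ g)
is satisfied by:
  {g: False, c: False, j: False}
  {j: True, g: False, c: False}
  {c: True, g: False, j: False}
  {j: True, c: True, g: False}
  {g: True, j: False, c: False}
  {j: True, g: True, c: False}
  {c: True, g: True, j: False}


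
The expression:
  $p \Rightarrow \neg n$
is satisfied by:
  {p: False, n: False}
  {n: True, p: False}
  {p: True, n: False}


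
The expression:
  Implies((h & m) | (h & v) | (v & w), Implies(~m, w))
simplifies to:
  m | w | ~h | ~v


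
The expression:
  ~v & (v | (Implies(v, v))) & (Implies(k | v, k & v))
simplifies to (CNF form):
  ~k & ~v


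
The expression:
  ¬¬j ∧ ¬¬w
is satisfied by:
  {j: True, w: True}


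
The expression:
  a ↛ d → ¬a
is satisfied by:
  {d: True, a: False}
  {a: False, d: False}
  {a: True, d: True}


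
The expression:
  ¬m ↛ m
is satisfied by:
  {m: False}


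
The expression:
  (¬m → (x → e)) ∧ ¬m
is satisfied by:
  {e: True, m: False, x: False}
  {e: False, m: False, x: False}
  {x: True, e: True, m: False}


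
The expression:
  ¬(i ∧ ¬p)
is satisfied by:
  {p: True, i: False}
  {i: False, p: False}
  {i: True, p: True}


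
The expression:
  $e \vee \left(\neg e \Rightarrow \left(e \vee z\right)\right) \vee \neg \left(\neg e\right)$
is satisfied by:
  {z: True, e: True}
  {z: True, e: False}
  {e: True, z: False}


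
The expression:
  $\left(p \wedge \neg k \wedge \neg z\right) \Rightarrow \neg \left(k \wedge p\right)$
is always true.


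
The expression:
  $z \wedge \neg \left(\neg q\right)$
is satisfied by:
  {z: True, q: True}


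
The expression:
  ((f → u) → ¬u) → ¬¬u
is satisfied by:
  {u: True}


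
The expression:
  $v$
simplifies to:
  $v$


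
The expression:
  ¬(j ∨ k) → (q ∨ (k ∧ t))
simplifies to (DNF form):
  j ∨ k ∨ q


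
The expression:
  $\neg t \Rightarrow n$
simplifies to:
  $n \vee t$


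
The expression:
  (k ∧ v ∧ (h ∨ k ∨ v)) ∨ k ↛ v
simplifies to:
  k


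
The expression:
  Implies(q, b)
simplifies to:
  b | ~q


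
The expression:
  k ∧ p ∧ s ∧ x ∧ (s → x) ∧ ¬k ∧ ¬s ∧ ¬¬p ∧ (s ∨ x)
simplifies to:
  False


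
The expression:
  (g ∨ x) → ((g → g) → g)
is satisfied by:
  {g: True, x: False}
  {x: False, g: False}
  {x: True, g: True}


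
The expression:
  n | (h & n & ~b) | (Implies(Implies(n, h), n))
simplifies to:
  n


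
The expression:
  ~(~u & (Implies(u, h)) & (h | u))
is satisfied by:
  {u: True, h: False}
  {h: False, u: False}
  {h: True, u: True}


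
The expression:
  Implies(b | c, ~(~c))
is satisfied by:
  {c: True, b: False}
  {b: False, c: False}
  {b: True, c: True}


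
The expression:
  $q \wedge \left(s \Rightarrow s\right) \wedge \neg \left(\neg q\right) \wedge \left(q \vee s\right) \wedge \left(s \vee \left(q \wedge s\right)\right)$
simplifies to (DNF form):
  $q \wedge s$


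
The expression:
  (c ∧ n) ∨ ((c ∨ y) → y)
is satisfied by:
  {n: True, y: True, c: False}
  {n: True, c: False, y: False}
  {y: True, c: False, n: False}
  {y: False, c: False, n: False}
  {n: True, y: True, c: True}
  {n: True, c: True, y: False}
  {y: True, c: True, n: False}


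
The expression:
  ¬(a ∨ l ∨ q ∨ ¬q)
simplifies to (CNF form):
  False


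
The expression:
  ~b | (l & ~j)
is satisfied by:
  {l: True, b: False, j: False}
  {l: False, b: False, j: False}
  {j: True, l: True, b: False}
  {j: True, l: False, b: False}
  {b: True, l: True, j: False}


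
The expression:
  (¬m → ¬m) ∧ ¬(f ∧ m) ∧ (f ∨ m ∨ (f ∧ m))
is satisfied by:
  {m: True, f: False}
  {f: True, m: False}


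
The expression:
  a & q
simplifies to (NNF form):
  a & q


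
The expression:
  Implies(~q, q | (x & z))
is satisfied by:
  {q: True, z: True, x: True}
  {q: True, z: True, x: False}
  {q: True, x: True, z: False}
  {q: True, x: False, z: False}
  {z: True, x: True, q: False}


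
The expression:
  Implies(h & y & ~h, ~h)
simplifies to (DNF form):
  True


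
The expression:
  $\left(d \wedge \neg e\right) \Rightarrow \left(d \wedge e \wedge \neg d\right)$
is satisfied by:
  {e: True, d: False}
  {d: False, e: False}
  {d: True, e: True}


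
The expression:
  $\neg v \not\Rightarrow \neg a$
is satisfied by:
  {a: True, v: False}


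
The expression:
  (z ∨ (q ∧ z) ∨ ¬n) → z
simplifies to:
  n ∨ z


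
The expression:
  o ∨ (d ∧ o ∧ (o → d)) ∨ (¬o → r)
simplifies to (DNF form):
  o ∨ r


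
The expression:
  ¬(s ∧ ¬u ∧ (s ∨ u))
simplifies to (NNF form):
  u ∨ ¬s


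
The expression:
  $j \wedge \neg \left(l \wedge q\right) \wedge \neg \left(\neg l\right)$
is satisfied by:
  {j: True, l: True, q: False}


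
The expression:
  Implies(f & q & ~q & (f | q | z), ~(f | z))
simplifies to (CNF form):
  True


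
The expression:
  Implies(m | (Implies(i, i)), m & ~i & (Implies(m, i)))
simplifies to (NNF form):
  False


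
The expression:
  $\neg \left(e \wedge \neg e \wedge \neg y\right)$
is always true.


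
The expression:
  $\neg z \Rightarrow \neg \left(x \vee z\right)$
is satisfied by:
  {z: True, x: False}
  {x: False, z: False}
  {x: True, z: True}


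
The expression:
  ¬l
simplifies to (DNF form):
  ¬l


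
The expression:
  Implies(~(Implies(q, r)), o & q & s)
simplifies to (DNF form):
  r | ~q | (o & s)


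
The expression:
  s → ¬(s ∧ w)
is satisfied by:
  {s: False, w: False}
  {w: True, s: False}
  {s: True, w: False}


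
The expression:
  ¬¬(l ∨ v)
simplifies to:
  l ∨ v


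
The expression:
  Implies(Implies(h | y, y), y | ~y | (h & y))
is always true.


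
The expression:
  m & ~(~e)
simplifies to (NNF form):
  e & m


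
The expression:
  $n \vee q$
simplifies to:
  $n \vee q$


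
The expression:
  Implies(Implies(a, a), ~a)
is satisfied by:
  {a: False}


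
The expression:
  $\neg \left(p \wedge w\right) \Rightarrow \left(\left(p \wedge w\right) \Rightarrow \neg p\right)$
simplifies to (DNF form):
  $\text{True}$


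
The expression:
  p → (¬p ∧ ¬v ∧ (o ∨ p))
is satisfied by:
  {p: False}


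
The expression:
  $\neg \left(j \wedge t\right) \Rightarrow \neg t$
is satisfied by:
  {j: True, t: False}
  {t: False, j: False}
  {t: True, j: True}


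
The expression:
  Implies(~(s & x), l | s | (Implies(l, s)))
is always true.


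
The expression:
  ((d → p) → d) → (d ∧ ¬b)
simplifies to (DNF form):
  ¬b ∨ ¬d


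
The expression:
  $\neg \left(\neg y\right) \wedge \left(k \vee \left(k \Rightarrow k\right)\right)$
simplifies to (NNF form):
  $y$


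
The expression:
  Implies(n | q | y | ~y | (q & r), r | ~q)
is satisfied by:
  {r: True, q: False}
  {q: False, r: False}
  {q: True, r: True}


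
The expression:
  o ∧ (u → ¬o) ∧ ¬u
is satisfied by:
  {o: True, u: False}


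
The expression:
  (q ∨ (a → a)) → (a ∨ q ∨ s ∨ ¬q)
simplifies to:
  True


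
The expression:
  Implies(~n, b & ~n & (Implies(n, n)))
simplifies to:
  b | n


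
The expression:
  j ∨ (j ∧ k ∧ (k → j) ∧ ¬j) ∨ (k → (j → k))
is always true.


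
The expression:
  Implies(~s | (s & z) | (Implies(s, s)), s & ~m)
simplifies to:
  s & ~m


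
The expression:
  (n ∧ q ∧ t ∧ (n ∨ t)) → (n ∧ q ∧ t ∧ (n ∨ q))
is always true.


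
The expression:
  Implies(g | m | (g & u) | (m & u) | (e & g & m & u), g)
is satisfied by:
  {g: True, m: False}
  {m: False, g: False}
  {m: True, g: True}


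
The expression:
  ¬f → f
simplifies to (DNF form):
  f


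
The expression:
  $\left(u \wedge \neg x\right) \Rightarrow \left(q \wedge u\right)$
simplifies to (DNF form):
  $q \vee x \vee \neg u$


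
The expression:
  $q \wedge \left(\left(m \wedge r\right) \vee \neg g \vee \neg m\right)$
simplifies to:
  $q \wedge \left(r \vee \neg g \vee \neg m\right)$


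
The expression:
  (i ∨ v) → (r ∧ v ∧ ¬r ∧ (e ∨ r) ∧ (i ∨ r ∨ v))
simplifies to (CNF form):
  ¬i ∧ ¬v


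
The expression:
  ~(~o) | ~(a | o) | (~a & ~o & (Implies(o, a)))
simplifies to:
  o | ~a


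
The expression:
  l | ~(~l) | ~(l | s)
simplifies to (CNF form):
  l | ~s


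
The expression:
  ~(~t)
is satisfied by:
  {t: True}


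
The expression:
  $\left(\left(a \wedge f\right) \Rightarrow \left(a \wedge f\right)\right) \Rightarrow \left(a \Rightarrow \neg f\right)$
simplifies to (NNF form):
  $\neg a \vee \neg f$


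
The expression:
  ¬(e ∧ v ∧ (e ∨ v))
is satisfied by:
  {v: False, e: False}
  {e: True, v: False}
  {v: True, e: False}


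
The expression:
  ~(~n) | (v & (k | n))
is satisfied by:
  {n: True, k: True, v: True}
  {n: True, k: True, v: False}
  {n: True, v: True, k: False}
  {n: True, v: False, k: False}
  {k: True, v: True, n: False}


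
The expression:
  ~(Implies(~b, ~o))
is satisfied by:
  {o: True, b: False}


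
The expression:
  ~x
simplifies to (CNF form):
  ~x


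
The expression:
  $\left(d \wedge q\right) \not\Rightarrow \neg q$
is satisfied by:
  {d: True, q: True}


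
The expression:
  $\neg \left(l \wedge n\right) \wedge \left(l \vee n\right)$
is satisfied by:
  {n: True, l: False}
  {l: True, n: False}


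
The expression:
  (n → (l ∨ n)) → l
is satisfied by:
  {l: True}


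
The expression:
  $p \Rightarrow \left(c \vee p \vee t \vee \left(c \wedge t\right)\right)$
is always true.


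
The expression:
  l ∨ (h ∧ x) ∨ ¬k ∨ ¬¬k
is always true.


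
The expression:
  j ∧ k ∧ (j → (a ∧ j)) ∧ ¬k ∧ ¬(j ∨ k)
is never true.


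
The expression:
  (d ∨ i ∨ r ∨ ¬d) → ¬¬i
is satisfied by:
  {i: True}


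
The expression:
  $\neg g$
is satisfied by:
  {g: False}


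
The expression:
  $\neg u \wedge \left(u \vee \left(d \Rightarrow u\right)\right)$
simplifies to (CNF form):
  $\neg d \wedge \neg u$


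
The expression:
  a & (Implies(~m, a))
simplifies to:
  a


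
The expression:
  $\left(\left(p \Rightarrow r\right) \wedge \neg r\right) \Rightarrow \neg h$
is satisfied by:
  {r: True, p: True, h: False}
  {r: True, h: False, p: False}
  {p: True, h: False, r: False}
  {p: False, h: False, r: False}
  {r: True, p: True, h: True}
  {r: True, h: True, p: False}
  {p: True, h: True, r: False}


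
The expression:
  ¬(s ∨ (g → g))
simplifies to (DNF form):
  False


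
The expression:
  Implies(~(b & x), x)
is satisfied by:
  {x: True}


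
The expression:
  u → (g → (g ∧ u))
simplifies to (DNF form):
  True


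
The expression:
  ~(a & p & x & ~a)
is always true.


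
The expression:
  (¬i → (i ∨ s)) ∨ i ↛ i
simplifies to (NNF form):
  i ∨ s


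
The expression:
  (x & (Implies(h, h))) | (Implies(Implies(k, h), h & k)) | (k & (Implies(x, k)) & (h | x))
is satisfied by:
  {x: True, k: True}
  {x: True, k: False}
  {k: True, x: False}


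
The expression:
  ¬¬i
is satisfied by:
  {i: True}


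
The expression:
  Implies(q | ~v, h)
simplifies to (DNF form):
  h | (v & ~q)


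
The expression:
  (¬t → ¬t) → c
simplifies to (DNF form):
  c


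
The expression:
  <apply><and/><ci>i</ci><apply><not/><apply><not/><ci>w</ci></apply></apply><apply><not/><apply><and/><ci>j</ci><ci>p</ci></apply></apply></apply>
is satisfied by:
  {i: True, w: True, p: False, j: False}
  {j: True, i: True, w: True, p: False}
  {p: True, i: True, w: True, j: False}


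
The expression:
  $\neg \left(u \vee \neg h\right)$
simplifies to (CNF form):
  $h \wedge \neg u$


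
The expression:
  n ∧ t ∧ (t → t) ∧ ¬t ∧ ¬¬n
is never true.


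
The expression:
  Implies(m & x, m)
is always true.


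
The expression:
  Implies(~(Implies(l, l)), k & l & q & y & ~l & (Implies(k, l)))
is always true.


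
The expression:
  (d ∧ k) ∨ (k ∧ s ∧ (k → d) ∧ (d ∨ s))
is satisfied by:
  {d: True, k: True}


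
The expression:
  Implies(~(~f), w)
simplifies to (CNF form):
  w | ~f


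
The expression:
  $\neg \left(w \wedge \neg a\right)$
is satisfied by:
  {a: True, w: False}
  {w: False, a: False}
  {w: True, a: True}


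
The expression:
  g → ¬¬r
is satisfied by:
  {r: True, g: False}
  {g: False, r: False}
  {g: True, r: True}


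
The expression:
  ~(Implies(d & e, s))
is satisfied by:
  {e: True, d: True, s: False}


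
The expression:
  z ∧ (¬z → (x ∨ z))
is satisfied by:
  {z: True}


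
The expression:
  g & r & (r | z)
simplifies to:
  g & r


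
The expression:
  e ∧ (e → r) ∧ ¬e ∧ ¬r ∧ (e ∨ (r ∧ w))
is never true.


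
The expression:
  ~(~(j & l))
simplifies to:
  j & l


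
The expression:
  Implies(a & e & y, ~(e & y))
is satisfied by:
  {e: False, y: False, a: False}
  {a: True, e: False, y: False}
  {y: True, e: False, a: False}
  {a: True, y: True, e: False}
  {e: True, a: False, y: False}
  {a: True, e: True, y: False}
  {y: True, e: True, a: False}


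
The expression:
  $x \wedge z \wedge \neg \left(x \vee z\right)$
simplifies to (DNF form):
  $\text{False}$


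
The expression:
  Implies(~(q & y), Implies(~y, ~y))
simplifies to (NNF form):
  True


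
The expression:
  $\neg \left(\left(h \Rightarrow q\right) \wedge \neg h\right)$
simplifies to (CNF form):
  $h$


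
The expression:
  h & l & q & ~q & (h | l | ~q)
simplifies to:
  False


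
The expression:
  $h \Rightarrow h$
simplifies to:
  $\text{True}$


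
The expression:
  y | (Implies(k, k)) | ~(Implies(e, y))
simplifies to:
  True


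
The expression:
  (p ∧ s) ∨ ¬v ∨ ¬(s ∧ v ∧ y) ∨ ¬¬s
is always true.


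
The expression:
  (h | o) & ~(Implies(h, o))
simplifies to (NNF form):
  h & ~o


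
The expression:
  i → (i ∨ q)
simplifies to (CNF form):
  True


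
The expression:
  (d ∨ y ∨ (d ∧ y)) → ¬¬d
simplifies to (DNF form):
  d ∨ ¬y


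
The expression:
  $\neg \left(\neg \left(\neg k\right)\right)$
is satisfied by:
  {k: False}


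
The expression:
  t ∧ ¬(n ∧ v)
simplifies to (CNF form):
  t ∧ (¬n ∨ ¬v)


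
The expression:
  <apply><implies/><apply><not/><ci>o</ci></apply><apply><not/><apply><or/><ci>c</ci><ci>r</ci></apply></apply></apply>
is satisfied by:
  {o: True, c: False, r: False}
  {r: True, o: True, c: False}
  {o: True, c: True, r: False}
  {r: True, o: True, c: True}
  {r: False, c: False, o: False}


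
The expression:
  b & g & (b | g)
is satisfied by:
  {b: True, g: True}


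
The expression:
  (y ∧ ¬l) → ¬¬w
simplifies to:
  l ∨ w ∨ ¬y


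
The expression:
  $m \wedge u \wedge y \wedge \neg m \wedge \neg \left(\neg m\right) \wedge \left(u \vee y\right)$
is never true.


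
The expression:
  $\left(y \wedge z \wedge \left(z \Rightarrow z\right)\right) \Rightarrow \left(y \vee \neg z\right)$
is always true.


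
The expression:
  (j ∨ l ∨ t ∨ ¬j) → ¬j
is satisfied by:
  {j: False}


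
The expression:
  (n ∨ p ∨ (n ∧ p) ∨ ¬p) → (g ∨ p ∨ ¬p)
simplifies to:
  True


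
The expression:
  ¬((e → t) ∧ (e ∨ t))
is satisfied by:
  {t: False}


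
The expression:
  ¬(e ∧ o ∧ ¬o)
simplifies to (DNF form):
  True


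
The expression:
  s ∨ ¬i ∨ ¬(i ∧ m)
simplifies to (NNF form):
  s ∨ ¬i ∨ ¬m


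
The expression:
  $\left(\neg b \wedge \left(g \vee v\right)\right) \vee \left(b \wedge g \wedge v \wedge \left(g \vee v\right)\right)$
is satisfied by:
  {v: True, g: True, b: False}
  {v: True, b: False, g: False}
  {g: True, b: False, v: False}
  {v: True, g: True, b: True}


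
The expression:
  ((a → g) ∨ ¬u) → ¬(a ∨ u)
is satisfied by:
  {g: False, u: False, a: False}
  {g: True, u: False, a: False}
  {a: True, u: True, g: False}


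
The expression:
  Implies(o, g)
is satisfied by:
  {g: True, o: False}
  {o: False, g: False}
  {o: True, g: True}


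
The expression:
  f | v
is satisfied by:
  {v: True, f: True}
  {v: True, f: False}
  {f: True, v: False}


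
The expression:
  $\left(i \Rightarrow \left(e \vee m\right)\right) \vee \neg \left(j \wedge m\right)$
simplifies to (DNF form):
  $\text{True}$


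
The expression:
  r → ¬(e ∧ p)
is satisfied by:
  {p: False, e: False, r: False}
  {r: True, p: False, e: False}
  {e: True, p: False, r: False}
  {r: True, e: True, p: False}
  {p: True, r: False, e: False}
  {r: True, p: True, e: False}
  {e: True, p: True, r: False}


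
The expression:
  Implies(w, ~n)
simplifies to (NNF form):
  ~n | ~w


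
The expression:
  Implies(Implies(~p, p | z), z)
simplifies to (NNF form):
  z | ~p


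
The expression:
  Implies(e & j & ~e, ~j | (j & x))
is always true.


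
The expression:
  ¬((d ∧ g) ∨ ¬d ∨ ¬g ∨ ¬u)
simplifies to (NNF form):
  False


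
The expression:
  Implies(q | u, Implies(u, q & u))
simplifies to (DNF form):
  q | ~u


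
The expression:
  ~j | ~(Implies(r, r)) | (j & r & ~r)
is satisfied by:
  {j: False}


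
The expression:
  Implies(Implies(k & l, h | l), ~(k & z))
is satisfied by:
  {k: False, z: False}
  {z: True, k: False}
  {k: True, z: False}


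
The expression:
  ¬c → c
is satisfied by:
  {c: True}


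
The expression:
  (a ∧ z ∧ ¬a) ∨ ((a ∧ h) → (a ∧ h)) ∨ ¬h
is always true.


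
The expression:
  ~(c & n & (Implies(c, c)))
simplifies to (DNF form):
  ~c | ~n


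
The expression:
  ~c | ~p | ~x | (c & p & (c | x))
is always true.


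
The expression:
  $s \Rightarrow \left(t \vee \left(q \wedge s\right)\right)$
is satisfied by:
  {t: True, q: True, s: False}
  {t: True, s: False, q: False}
  {q: True, s: False, t: False}
  {q: False, s: False, t: False}
  {t: True, q: True, s: True}
  {t: True, s: True, q: False}
  {q: True, s: True, t: False}


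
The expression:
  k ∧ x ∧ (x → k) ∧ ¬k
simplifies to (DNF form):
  False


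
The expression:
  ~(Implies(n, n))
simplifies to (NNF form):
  False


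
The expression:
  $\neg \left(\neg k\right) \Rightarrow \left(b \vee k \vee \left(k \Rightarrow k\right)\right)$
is always true.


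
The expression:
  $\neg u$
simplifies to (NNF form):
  $\neg u$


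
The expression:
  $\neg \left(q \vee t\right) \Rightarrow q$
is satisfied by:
  {t: True, q: True}
  {t: True, q: False}
  {q: True, t: False}


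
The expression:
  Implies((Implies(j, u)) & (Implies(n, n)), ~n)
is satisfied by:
  {j: True, u: False, n: False}
  {u: False, n: False, j: False}
  {j: True, u: True, n: False}
  {u: True, j: False, n: False}
  {n: True, j: True, u: False}


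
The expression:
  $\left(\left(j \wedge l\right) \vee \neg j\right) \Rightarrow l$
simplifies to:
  $j \vee l$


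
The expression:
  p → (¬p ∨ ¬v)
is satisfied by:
  {p: False, v: False}
  {v: True, p: False}
  {p: True, v: False}


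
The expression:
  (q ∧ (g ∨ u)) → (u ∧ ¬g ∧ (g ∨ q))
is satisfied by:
  {g: False, q: False}
  {q: True, g: False}
  {g: True, q: False}


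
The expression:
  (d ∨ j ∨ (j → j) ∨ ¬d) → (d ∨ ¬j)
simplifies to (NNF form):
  d ∨ ¬j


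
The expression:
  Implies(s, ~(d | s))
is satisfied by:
  {s: False}


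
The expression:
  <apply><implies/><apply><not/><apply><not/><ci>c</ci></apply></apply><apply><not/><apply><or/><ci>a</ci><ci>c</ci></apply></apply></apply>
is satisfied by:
  {c: False}


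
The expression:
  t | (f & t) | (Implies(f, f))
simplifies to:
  True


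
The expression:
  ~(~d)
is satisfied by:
  {d: True}


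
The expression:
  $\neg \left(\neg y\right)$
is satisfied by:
  {y: True}


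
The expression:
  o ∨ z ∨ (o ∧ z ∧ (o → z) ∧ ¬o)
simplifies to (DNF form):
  o ∨ z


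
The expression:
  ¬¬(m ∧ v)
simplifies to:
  m ∧ v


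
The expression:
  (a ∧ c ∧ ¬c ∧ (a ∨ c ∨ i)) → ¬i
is always true.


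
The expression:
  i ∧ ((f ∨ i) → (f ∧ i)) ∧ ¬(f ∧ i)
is never true.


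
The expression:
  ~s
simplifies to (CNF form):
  ~s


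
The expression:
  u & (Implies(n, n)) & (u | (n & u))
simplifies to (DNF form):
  u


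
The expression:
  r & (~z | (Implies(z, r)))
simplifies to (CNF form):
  r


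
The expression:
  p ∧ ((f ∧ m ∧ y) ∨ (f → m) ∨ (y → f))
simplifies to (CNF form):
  p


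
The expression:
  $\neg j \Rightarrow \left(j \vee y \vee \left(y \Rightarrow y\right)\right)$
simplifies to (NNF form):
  $\text{True}$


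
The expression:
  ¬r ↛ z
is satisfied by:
  {z: True, r: False}
  {r: False, z: False}
  {r: True, z: True}


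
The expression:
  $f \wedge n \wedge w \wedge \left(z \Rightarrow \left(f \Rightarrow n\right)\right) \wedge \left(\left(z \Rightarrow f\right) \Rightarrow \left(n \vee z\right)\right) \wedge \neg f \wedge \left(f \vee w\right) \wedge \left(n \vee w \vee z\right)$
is never true.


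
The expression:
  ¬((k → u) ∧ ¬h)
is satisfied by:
  {k: True, h: True, u: False}
  {h: True, u: False, k: False}
  {k: True, h: True, u: True}
  {h: True, u: True, k: False}
  {k: True, u: False, h: False}


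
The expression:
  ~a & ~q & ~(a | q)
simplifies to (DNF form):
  ~a & ~q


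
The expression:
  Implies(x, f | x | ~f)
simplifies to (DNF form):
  True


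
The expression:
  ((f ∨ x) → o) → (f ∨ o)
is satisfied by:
  {x: True, o: True, f: True}
  {x: True, o: True, f: False}
  {x: True, f: True, o: False}
  {x: True, f: False, o: False}
  {o: True, f: True, x: False}
  {o: True, f: False, x: False}
  {f: True, o: False, x: False}


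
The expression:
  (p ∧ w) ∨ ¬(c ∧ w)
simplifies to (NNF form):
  p ∨ ¬c ∨ ¬w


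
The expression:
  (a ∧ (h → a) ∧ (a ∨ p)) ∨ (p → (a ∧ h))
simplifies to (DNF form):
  a ∨ ¬p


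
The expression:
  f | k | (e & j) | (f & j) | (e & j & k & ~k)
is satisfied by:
  {k: True, e: True, f: True, j: True}
  {k: True, e: True, f: True, j: False}
  {k: True, f: True, j: True, e: False}
  {k: True, f: True, j: False, e: False}
  {k: True, e: True, j: True, f: False}
  {k: True, e: True, j: False, f: False}
  {k: True, j: True, f: False, e: False}
  {k: True, j: False, f: False, e: False}
  {e: True, f: True, j: True, k: False}
  {e: True, f: True, j: False, k: False}
  {f: True, j: True, k: False, e: False}
  {f: True, k: False, j: False, e: False}
  {e: True, j: True, k: False, f: False}


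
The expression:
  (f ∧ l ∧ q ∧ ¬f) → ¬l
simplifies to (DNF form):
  True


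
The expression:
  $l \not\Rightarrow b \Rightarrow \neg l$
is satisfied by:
  {b: True, l: False}
  {l: False, b: False}
  {l: True, b: True}


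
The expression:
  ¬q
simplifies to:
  ¬q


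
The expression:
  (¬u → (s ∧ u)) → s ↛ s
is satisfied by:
  {u: False}


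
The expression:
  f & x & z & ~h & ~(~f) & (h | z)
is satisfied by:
  {z: True, x: True, f: True, h: False}


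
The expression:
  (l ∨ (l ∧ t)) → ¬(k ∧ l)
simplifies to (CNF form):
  ¬k ∨ ¬l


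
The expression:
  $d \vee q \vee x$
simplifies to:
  $d \vee q \vee x$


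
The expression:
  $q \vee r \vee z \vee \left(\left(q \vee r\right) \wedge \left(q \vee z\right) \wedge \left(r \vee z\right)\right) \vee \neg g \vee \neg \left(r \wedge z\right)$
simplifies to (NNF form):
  $\text{True}$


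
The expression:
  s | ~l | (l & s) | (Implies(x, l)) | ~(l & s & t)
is always true.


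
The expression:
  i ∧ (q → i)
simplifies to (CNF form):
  i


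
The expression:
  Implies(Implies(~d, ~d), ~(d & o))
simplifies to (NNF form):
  ~d | ~o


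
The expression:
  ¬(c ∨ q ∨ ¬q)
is never true.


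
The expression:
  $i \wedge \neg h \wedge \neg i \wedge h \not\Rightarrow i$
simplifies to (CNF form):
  $\text{False}$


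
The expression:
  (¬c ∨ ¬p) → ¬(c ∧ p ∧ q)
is always true.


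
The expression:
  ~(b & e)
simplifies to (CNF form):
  ~b | ~e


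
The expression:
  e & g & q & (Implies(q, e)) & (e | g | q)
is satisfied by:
  {g: True, e: True, q: True}


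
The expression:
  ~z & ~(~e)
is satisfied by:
  {e: True, z: False}


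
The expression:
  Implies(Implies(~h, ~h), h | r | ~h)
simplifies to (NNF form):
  True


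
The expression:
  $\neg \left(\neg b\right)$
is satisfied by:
  {b: True}


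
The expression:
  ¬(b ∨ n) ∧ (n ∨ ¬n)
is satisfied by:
  {n: False, b: False}


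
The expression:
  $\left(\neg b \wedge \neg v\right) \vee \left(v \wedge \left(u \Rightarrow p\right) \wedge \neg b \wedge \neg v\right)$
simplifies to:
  $\neg b \wedge \neg v$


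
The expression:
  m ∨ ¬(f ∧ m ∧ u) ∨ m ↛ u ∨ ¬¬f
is always true.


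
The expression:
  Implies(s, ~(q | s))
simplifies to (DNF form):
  ~s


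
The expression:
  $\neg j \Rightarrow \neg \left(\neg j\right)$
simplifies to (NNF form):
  $j$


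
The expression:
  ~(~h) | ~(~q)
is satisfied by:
  {q: True, h: True}
  {q: True, h: False}
  {h: True, q: False}


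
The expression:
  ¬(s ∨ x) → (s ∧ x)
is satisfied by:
  {x: True, s: True}
  {x: True, s: False}
  {s: True, x: False}


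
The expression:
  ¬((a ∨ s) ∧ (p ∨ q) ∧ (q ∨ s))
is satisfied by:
  {p: False, s: False, q: False, a: False}
  {a: True, p: False, s: False, q: False}
  {p: True, a: False, s: False, q: False}
  {a: True, p: True, s: False, q: False}
  {q: True, a: False, p: False, s: False}
  {q: True, p: True, a: False, s: False}
  {s: True, q: False, p: False, a: False}
  {s: True, a: True, q: False, p: False}


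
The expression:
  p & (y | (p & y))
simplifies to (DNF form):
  p & y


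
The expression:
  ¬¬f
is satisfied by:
  {f: True}


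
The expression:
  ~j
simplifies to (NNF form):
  ~j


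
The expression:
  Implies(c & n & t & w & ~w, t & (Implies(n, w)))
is always true.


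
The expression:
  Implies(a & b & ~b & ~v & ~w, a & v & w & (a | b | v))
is always true.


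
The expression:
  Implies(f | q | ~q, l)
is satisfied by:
  {l: True}


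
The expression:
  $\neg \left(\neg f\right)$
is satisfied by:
  {f: True}


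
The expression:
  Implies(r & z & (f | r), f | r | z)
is always true.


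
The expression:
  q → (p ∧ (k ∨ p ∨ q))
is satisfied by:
  {p: True, q: False}
  {q: False, p: False}
  {q: True, p: True}


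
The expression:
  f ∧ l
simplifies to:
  f ∧ l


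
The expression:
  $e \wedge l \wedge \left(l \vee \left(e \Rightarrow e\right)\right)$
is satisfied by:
  {e: True, l: True}


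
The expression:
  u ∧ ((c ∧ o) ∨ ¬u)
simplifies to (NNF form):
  c ∧ o ∧ u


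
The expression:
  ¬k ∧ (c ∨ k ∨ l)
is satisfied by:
  {c: True, l: True, k: False}
  {c: True, l: False, k: False}
  {l: True, c: False, k: False}


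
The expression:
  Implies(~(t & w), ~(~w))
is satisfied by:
  {w: True}


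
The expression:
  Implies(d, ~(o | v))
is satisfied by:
  {o: False, d: False, v: False}
  {v: True, o: False, d: False}
  {o: True, v: False, d: False}
  {v: True, o: True, d: False}
  {d: True, v: False, o: False}


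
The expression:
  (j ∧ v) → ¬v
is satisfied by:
  {v: False, j: False}
  {j: True, v: False}
  {v: True, j: False}


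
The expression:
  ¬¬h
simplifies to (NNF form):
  h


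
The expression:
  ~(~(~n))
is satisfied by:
  {n: False}


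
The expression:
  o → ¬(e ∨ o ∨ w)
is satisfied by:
  {o: False}


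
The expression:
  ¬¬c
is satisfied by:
  {c: True}


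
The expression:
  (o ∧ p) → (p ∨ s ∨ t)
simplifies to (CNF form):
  True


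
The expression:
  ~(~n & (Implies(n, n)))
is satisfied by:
  {n: True}


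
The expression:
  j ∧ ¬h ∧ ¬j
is never true.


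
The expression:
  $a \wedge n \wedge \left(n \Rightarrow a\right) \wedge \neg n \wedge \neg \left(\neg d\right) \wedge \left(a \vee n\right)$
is never true.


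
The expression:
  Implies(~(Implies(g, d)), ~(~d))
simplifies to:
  d | ~g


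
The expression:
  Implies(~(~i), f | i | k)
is always true.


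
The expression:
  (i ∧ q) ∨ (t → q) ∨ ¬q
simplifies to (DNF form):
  True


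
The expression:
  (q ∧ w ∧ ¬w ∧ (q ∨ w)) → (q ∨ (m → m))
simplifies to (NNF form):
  True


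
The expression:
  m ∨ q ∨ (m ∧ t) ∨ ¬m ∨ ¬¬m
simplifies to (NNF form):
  True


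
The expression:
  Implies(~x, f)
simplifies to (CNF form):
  f | x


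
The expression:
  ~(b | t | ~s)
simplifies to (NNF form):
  s & ~b & ~t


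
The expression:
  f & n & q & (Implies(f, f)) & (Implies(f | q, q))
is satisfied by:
  {f: True, q: True, n: True}


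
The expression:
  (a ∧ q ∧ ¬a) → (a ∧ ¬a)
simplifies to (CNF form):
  True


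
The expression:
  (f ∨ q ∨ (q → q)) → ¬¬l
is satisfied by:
  {l: True}


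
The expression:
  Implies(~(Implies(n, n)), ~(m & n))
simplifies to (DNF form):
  True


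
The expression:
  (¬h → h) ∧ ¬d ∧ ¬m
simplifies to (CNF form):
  h ∧ ¬d ∧ ¬m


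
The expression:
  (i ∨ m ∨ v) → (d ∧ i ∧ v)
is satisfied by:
  {d: True, m: False, v: False, i: False}
  {d: False, m: False, v: False, i: False}
  {i: True, v: True, d: True, m: False}
  {i: True, v: True, m: True, d: True}


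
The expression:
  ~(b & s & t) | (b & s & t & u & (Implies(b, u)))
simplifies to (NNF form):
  u | ~b | ~s | ~t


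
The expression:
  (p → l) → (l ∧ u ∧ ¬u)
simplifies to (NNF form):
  p ∧ ¬l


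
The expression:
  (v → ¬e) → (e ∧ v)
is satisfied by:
  {e: True, v: True}


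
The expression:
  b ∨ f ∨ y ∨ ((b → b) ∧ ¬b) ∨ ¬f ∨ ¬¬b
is always true.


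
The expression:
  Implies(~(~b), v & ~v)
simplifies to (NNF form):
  ~b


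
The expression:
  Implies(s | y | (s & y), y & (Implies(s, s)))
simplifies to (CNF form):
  y | ~s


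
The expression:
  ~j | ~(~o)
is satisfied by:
  {o: True, j: False}
  {j: False, o: False}
  {j: True, o: True}


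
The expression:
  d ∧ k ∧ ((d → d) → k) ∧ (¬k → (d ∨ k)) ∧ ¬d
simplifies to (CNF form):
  False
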